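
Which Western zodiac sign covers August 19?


Date: August 19
Conventional tropical zodiac dates: Leo from July 23 onward; Virgo starts August 23
August 19 falls within the Leo range

Leo


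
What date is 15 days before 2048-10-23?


Start: 2048-10-23, subtract 15 days
23 - 15 = 8 stays within October 2048

Result: 2048-10-08


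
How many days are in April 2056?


April 2056

30 days


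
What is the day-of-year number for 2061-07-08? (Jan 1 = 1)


Date: July 8, 2061
Days in months 1 through 6: 181
Plus 8 days in July

Day of year: 189


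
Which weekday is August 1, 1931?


Target: August 1, 1931
Anchor: Jan 1, 1931. With p = 1931 - 1 = 1930: (p + p//4 - p//100 + p//400) mod 7 = (1930 + 482 - 19 + 4) mod 7 = 2397 mod 7 = 3 -> Thursday (Mon=0 ... Sun=6)
Days before August (Jan-Jul): 212 days
Weekday index = (3 + 212) mod 7 = 5

Saturday


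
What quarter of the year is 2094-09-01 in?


Month: September (month 9)
Q1: Jan-Mar, Q2: Apr-Jun, Q3: Jul-Sep, Q4: Oct-Dec

Q3


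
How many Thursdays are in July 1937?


July 1937 has 31 days
Anchor: Jan 1, 1937. With p = 1937 - 1 = 1936: (p + p//4 - p//100 + p//400) mod 7 = (1936 + 484 - 19 + 4) mod 7 = 2405 mod 7 = 4 -> Friday (Mon=0 ... Sun=6)
Days before July (Jan-Jun): 181; July 1 index = (4 + 181) mod 7 = 3 -> Thursday
First Thursday is July 1
Thursdays: 1, 8, 15, 22, 29

5 Thursdays


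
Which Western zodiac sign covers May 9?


Date: May 9
Conventional tropical zodiac dates: Taurus from April 20 onward; Gemini starts May 21
May 9 falls within the Taurus range

Taurus


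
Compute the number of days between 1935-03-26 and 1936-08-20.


From 1935-03-26 to 1936-08-20
1935-03-26: days before March = 31 + 28 = 59 (1935 is not a leap year); day of year = 59 + 26 = 85
1936-08-20: days before August = 31 + 29 + 31 + 30 + 31 + 30 + 31 = 213 (1936 is a leap year); day of year = 213 + 20 = 233
Rest of 1935: 365 - 85 = 280
Total = 280 + 233 = 513

513 days


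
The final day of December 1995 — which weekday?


December 1995 has 31 days
Anchor: Jan 1, 1995. With p = 1995 - 1 = 1994: (p + p//4 - p//100 + p//400) mod 7 = (1994 + 498 - 19 + 4) mod 7 = 2477 mod 7 = 6 -> Sunday (Mon=0 ... Sun=6)
Days before December (Jan-Nov): 334; December 1 index = (6 + 334) mod 7 = 4 -> Friday
Last day offset: 31 - 1 = 30 days
Weekday index = (4 + 30) mod 7 = 6

Sunday, December 31


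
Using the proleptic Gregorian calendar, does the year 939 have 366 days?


Gregorian leap year rule: divisible by 4, but not by 100, unless also by 400.
939 is not divisible by 4 -> not a leap year

No


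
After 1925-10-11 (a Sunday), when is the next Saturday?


Current: Sunday
Target: Saturday
Days ahead: 6

Next Saturday: 1925-10-17


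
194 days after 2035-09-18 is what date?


Start: 2035-09-18, add 194 days
September 2035 has 30 days: 30 - 18 = 12 days to September 30 -> 182 left
October 2035 has 31 days -> 151 left
November 2035 has 30 days -> 121 left
December 2035 has 31 days -> 90 left
January 2036 has 31 days -> 59 left
February 2036 has 29 days -> 30 left
March 2036: 30 <= 31 -> lands on March 30

Result: 2036-03-30


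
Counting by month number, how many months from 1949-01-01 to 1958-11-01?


From January 1949 to November 1958
9 years * 12 = 108 months, plus 10 months = 118

118 months


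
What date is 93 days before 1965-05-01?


Start: 1965-05-01, subtract 93 days
Back 1 day from May 1 reaches April 30, 1965 -> 92 left
April 1965 has 30 days -> back to March 31, 1965 -> 62 left
March 1965 has 31 days -> back to February 28, 1965 -> 31 left
February 1965 has 28 days -> back to January 31, 1965 -> 3 left
January 1965: 31 - 3 = 28 -> lands on January 28

Result: 1965-01-28


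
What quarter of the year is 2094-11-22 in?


Month: November (month 11)
Q1: Jan-Mar, Q2: Apr-Jun, Q3: Jul-Sep, Q4: Oct-Dec

Q4


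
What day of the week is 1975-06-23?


Date: June 23, 1975
Anchor: Jan 1, 1975. With p = 1975 - 1 = 1974: (p + p//4 - p//100 + p//400) mod 7 = (1974 + 493 - 19 + 4) mod 7 = 2452 mod 7 = 2 -> Wednesday (Mon=0 ... Sun=6)
Days before June (Jan-May): 151; offset = 151 + 23 - 1 = 173
Weekday index = (2 + 173) mod 7 = 0

Day of the week: Monday


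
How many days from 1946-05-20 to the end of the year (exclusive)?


Day of year: 140 of 365
Remaining = 365 - 140

225 days


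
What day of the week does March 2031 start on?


Target: March 1, 2031
Anchor: Jan 1, 2031. With p = 2031 - 1 = 2030: (p + p//4 - p//100 + p//400) mod 7 = (2030 + 507 - 20 + 5) mod 7 = 2522 mod 7 = 2 -> Wednesday (Mon=0 ... Sun=6)
Days before March (Jan-Feb): 59 days
Weekday index = (2 + 59) mod 7 = 5

Saturday


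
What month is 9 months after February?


February is month 2
2 + 9 = 11

November


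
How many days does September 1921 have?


September 1921

30 days


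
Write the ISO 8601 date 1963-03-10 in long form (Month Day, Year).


ISO 1963-03-10 parses as year=1963, month=03, day=10
Month 3 -> March

March 10, 1963


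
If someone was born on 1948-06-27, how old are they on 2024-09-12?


Birth: 1948-06-27
Reference: 2024-09-12
Year difference: 2024 - 1948 = 76

76 years old


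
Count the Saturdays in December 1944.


December 1944 has 31 days
Anchor: Jan 1, 1944. With p = 1944 - 1 = 1943: (p + p//4 - p//100 + p//400) mod 7 = (1943 + 485 - 19 + 4) mod 7 = 2413 mod 7 = 5 -> Saturday (Mon=0 ... Sun=6)
Days before December (Jan-Nov): 335; December 1 index = (5 + 335) mod 7 = 4 -> Friday
First Saturday is December 2
Saturdays: 2, 9, 16, 23, 30

5 Saturdays


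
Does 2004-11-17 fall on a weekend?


Anchor: Jan 1, 2004. With p = 2004 - 1 = 2003: (p + p//4 - p//100 + p//400) mod 7 = (2003 + 500 - 20 + 5) mod 7 = 2488 mod 7 = 3 -> Thursday (Mon=0 ... Sun=6)
Day of year: 322; offset = 321
Weekday index = (3 + 321) mod 7 = 2 -> Wednesday
Weekend days: Saturday, Sunday

No


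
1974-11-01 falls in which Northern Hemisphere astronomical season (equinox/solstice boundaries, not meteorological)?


Date: November 1
Astronomical Autumn (approx.; exact equinox/solstice day varies by year): September 22 to December 20
November 1 falls within the Autumn window

Autumn


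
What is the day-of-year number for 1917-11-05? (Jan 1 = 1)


Date: November 5, 1917
Days in months 1 through 10: 304
Plus 5 days in November

Day of year: 309


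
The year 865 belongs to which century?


Century = (year - 1) // 100 + 1
= (865 - 1) // 100 + 1
= 864 // 100 + 1
= 8 + 1

9th century


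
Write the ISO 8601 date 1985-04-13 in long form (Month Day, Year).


ISO 1985-04-13 parses as year=1985, month=04, day=13
Month 4 -> April

April 13, 1985


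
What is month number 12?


Month 12 of 12

December


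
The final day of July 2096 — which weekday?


July 2096 has 31 days
Anchor: Jan 1, 2096. With p = 2096 - 1 = 2095: (p + p//4 - p//100 + p//400) mod 7 = (2095 + 523 - 20 + 5) mod 7 = 2603 mod 7 = 6 -> Sunday (Mon=0 ... Sun=6)
Days before July (Jan-Jun): 182; July 1 index = (6 + 182) mod 7 = 6 -> Sunday
Last day offset: 31 - 1 = 30 days
Weekday index = (6 + 30) mod 7 = 1

Tuesday, July 31


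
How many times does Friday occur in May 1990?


May 1990 has 31 days
Anchor: Jan 1, 1990. With p = 1990 - 1 = 1989: (p + p//4 - p//100 + p//400) mod 7 = (1989 + 497 - 19 + 4) mod 7 = 2471 mod 7 = 0 -> Monday (Mon=0 ... Sun=6)
Days before May (Jan-Apr): 120; May 1 index = (0 + 120) mod 7 = 1 -> Tuesday
First Friday is May 4
Fridays: 4, 11, 18, 25

4 Fridays


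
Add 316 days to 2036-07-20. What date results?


Start: 2036-07-20, add 316 days
July 2036 has 31 days: 31 - 20 = 11 days to July 31 -> 305 left
August 2036 has 31 days -> 274 left
September 2036 has 30 days -> 244 left
October 2036 has 31 days -> 213 left
November 2036 has 30 days -> 183 left
December 2036 has 31 days -> 152 left
January 2037 has 31 days -> 121 left
February 2037 has 28 days -> 93 left
March 2037 has 31 days -> 62 left
April 2037 has 30 days -> 32 left
May 2037 has 31 days -> 1 left
June 2037: 1 <= 30 -> lands on June 1

Result: 2037-06-01


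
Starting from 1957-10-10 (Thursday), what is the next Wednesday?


Current: Thursday
Target: Wednesday
Days ahead: 6

Next Wednesday: 1957-10-16


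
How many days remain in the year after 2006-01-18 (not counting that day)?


Day of year: 18 of 365
Remaining = 365 - 18

347 days


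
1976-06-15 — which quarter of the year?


Month: June (month 6)
Q1: Jan-Mar, Q2: Apr-Jun, Q3: Jul-Sep, Q4: Oct-Dec

Q2


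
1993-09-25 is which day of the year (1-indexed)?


Date: September 25, 1993
Days in months 1 through 8: 243
Plus 25 days in September

Day of year: 268


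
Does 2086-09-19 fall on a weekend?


Anchor: Jan 1, 2086. With p = 2086 - 1 = 2085: (p + p//4 - p//100 + p//400) mod 7 = (2085 + 521 - 20 + 5) mod 7 = 2591 mod 7 = 1 -> Tuesday (Mon=0 ... Sun=6)
Day of year: 262; offset = 261
Weekday index = (1 + 261) mod 7 = 3 -> Thursday
Weekend days: Saturday, Sunday

No


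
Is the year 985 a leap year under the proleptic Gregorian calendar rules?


Gregorian leap year rule: divisible by 4, but not by 100, unless also by 400.
985 is not divisible by 4 -> not a leap year

No


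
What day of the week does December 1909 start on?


Target: December 1, 1909
Anchor: Jan 1, 1909. With p = 1909 - 1 = 1908: (p + p//4 - p//100 + p//400) mod 7 = (1908 + 477 - 19 + 4) mod 7 = 2370 mod 7 = 4 -> Friday (Mon=0 ... Sun=6)
Days before December (Jan-Nov): 334 days
Weekday index = (4 + 334) mod 7 = 2

Wednesday


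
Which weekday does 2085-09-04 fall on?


Date: September 4, 2085
Anchor: Jan 1, 2085. With p = 2085 - 1 = 2084: (p + p//4 - p//100 + p//400) mod 7 = (2084 + 521 - 20 + 5) mod 7 = 2590 mod 7 = 0 -> Monday (Mon=0 ... Sun=6)
Days before September (Jan-Aug): 243; offset = 243 + 4 - 1 = 246
Weekday index = (0 + 246) mod 7 = 1

Day of the week: Tuesday


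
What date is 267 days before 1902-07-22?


Start: 1902-07-22, subtract 267 days
Back 22 days from July 22 reaches June 30, 1902 -> 245 left
June 1902 has 30 days -> back to May 31, 1902 -> 215 left
May 1902 has 31 days -> back to April 30, 1902 -> 184 left
April 1902 has 30 days -> back to March 31, 1902 -> 154 left
March 1902 has 31 days -> back to February 28, 1902 -> 123 left
February 1902 has 28 days -> back to January 31, 1902 -> 95 left
January 1902 has 31 days -> back to December 31, 1901 -> 64 left
December 1901 has 31 days -> back to November 30, 1901 -> 33 left
November 1901 has 30 days -> back to October 31, 1901 -> 3 left
October 1901: 31 - 3 = 28 -> lands on October 28

Result: 1901-10-28


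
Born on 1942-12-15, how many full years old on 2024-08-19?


Birth: 1942-12-15
Reference: 2024-08-19
Year difference: 2024 - 1942 = 82
Birthday not yet reached in 2024, subtract 1

81 years old


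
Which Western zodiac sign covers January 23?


Date: January 23
Conventional tropical zodiac dates: Aquarius from January 20 onward; Pisces starts February 19
January 23 falls within the Aquarius range

Aquarius


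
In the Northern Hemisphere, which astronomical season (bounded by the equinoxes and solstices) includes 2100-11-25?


Date: November 25
Astronomical Autumn (approx.; exact equinox/solstice day varies by year): September 22 to December 20
November 25 falls within the Autumn window

Autumn


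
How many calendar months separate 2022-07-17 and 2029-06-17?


From July 2022 to June 2029
7 years * 12 = 84 months, minus 1 month = 83

83 months


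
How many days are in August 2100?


August 2100

31 days


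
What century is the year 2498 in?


Century = (year - 1) // 100 + 1
= (2498 - 1) // 100 + 1
= 2497 // 100 + 1
= 24 + 1

25th century


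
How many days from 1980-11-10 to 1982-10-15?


From 1980-11-10 to 1982-10-15
1980-11-10: days before November = 31 + 29 + 31 + 30 + 31 + 30 + 31 + 31 + 30 + 31 = 305 (1980 is a leap year); day of year = 305 + 10 = 315
1982-10-15: days before October = 31 + 28 + 31 + 30 + 31 + 30 + 31 + 31 + 30 = 273 (1982 is not a leap year); day of year = 273 + 15 = 288
Rest of 1980: 366 - 315 = 51
Full years 1981 (365): 365
Total = 51 + 365 + 288 = 704

704 days


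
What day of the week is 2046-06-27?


Date: June 27, 2046
Anchor: Jan 1, 2046. With p = 2046 - 1 = 2045: (p + p//4 - p//100 + p//400) mod 7 = (2045 + 511 - 20 + 5) mod 7 = 2541 mod 7 = 0 -> Monday (Mon=0 ... Sun=6)
Days before June (Jan-May): 151; offset = 151 + 27 - 1 = 177
Weekday index = (0 + 177) mod 7 = 2

Day of the week: Wednesday


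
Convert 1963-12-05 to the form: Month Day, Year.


ISO 1963-12-05 parses as year=1963, month=12, day=05
Month 12 -> December

December 5, 1963


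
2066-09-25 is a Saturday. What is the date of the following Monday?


Current: Saturday
Target: Monday
Days ahead: 2

Next Monday: 2066-09-27


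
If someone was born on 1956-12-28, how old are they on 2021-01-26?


Birth: 1956-12-28
Reference: 2021-01-26
Year difference: 2021 - 1956 = 65
Birthday not yet reached in 2021, subtract 1

64 years old


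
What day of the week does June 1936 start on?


Target: June 1, 1936
Anchor: Jan 1, 1936. With p = 1936 - 1 = 1935: (p + p//4 - p//100 + p//400) mod 7 = (1935 + 483 - 19 + 4) mod 7 = 2403 mod 7 = 2 -> Wednesday (Mon=0 ... Sun=6)
Days before June (Jan-May): 152 days
Weekday index = (2 + 152) mod 7 = 0

Monday


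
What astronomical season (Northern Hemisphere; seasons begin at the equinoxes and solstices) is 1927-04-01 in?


Date: April 1
Astronomical Spring (approx.; exact equinox/solstice day varies by year): March 20 to June 20
April 1 falls within the Spring window

Spring


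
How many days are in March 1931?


March 1931

31 days


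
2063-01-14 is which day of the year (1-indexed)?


Date: January 14, 2063
No months before January
Plus 14 days in January

Day of year: 14


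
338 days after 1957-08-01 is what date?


Start: 1957-08-01, add 338 days
August 1957 has 31 days: 31 - 1 = 30 days to August 31 -> 308 left
September 1957 has 30 days -> 278 left
October 1957 has 31 days -> 247 left
November 1957 has 30 days -> 217 left
December 1957 has 31 days -> 186 left
January 1958 has 31 days -> 155 left
February 1958 has 28 days -> 127 left
March 1958 has 31 days -> 96 left
April 1958 has 30 days -> 66 left
May 1958 has 31 days -> 35 left
June 1958 has 30 days -> 5 left
July 1958: 5 <= 31 -> lands on July 5

Result: 1958-07-05


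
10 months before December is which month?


December is month 12
12 - 10 = 2

February


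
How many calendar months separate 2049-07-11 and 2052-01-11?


From July 2049 to January 2052
3 years * 12 = 36 months, minus 6 months = 30

30 months


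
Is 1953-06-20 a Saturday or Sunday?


Anchor: Jan 1, 1953. With p = 1953 - 1 = 1952: (p + p//4 - p//100 + p//400) mod 7 = (1952 + 488 - 19 + 4) mod 7 = 2425 mod 7 = 3 -> Thursday (Mon=0 ... Sun=6)
Day of year: 171; offset = 170
Weekday index = (3 + 170) mod 7 = 5 -> Saturday
Weekend days: Saturday, Sunday

Yes


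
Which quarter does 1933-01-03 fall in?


Month: January (month 1)
Q1: Jan-Mar, Q2: Apr-Jun, Q3: Jul-Sep, Q4: Oct-Dec

Q1


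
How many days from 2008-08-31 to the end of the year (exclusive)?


Day of year: 244 of 366
Remaining = 366 - 244

122 days


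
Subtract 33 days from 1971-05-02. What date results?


Start: 1971-05-02, subtract 33 days
Back 2 days from May 2 reaches April 30, 1971 -> 31 left
April 1971 has 30 days -> back to March 31, 1971 -> 1 left
March 1971: 31 - 1 = 30 -> lands on March 30

Result: 1971-03-30


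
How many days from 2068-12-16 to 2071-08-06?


From 2068-12-16 to 2071-08-06
2068-12-16: days before December = 31 + 29 + 31 + 30 + 31 + 30 + 31 + 31 + 30 + 31 + 30 = 335 (2068 is a leap year); day of year = 335 + 16 = 351
2071-08-06: days before August = 31 + 28 + 31 + 30 + 31 + 30 + 31 = 212 (2071 is not a leap year); day of year = 212 + 6 = 218
Rest of 2068: 366 - 351 = 15
Full years 2069 (365), 2070 (365): 730
Total = 15 + 730 + 218 = 963

963 days


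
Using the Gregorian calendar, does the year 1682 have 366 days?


Gregorian leap year rule: divisible by 4, but not by 100, unless also by 400.
1682 is not divisible by 4 -> not a leap year

No


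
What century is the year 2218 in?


Century = (year - 1) // 100 + 1
= (2218 - 1) // 100 + 1
= 2217 // 100 + 1
= 22 + 1

23rd century


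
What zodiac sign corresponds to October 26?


Date: October 26
Conventional tropical zodiac dates: Scorpio from October 23 onward; Sagittarius starts November 22
October 26 falls within the Scorpio range

Scorpio


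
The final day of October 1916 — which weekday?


October 1916 has 31 days
Anchor: Jan 1, 1916. With p = 1916 - 1 = 1915: (p + p//4 - p//100 + p//400) mod 7 = (1915 + 478 - 19 + 4) mod 7 = 2378 mod 7 = 5 -> Saturday (Mon=0 ... Sun=6)
Days before October (Jan-Sep): 274; October 1 index = (5 + 274) mod 7 = 6 -> Sunday
Last day offset: 31 - 1 = 30 days
Weekday index = (6 + 30) mod 7 = 1

Tuesday, October 31


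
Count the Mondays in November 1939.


November 1939 has 30 days
Anchor: Jan 1, 1939. With p = 1939 - 1 = 1938: (p + p//4 - p//100 + p//400) mod 7 = (1938 + 484 - 19 + 4) mod 7 = 2407 mod 7 = 6 -> Sunday (Mon=0 ... Sun=6)
Days before November (Jan-Oct): 304; November 1 index = (6 + 304) mod 7 = 2 -> Wednesday
First Monday is November 6
Mondays: 6, 13, 20, 27

4 Mondays


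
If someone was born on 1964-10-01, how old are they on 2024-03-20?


Birth: 1964-10-01
Reference: 2024-03-20
Year difference: 2024 - 1964 = 60
Birthday not yet reached in 2024, subtract 1

59 years old


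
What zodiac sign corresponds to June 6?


Date: June 6
Conventional tropical zodiac dates: Gemini from May 21 onward; Cancer starts June 21
June 6 falls within the Gemini range

Gemini


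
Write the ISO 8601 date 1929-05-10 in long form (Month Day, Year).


ISO 1929-05-10 parses as year=1929, month=05, day=10
Month 5 -> May

May 10, 1929


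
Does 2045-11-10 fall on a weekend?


Anchor: Jan 1, 2045. With p = 2045 - 1 = 2044: (p + p//4 - p//100 + p//400) mod 7 = (2044 + 511 - 20 + 5) mod 7 = 2540 mod 7 = 6 -> Sunday (Mon=0 ... Sun=6)
Day of year: 314; offset = 313
Weekday index = (6 + 313) mod 7 = 4 -> Friday
Weekend days: Saturday, Sunday

No


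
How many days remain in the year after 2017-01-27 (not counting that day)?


Day of year: 27 of 365
Remaining = 365 - 27

338 days


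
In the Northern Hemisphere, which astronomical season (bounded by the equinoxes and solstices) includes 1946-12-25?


Date: December 25
Astronomical Winter (approx.; exact equinox/solstice day varies by year): December 21 to March 19
December 25 falls within the Winter window

Winter


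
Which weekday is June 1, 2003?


Target: June 1, 2003
Anchor: Jan 1, 2003. With p = 2003 - 1 = 2002: (p + p//4 - p//100 + p//400) mod 7 = (2002 + 500 - 20 + 5) mod 7 = 2487 mod 7 = 2 -> Wednesday (Mon=0 ... Sun=6)
Days before June (Jan-May): 151 days
Weekday index = (2 + 151) mod 7 = 6

Sunday


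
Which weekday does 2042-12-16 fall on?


Date: December 16, 2042
Anchor: Jan 1, 2042. With p = 2042 - 1 = 2041: (p + p//4 - p//100 + p//400) mod 7 = (2041 + 510 - 20 + 5) mod 7 = 2536 mod 7 = 2 -> Wednesday (Mon=0 ... Sun=6)
Days before December (Jan-Nov): 334; offset = 334 + 16 - 1 = 349
Weekday index = (2 + 349) mod 7 = 1

Day of the week: Tuesday


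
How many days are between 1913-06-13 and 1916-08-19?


From 1913-06-13 to 1916-08-19
1913-06-13: days before June = 31 + 28 + 31 + 30 + 31 = 151 (1913 is not a leap year); day of year = 151 + 13 = 164
1916-08-19: days before August = 31 + 29 + 31 + 30 + 31 + 30 + 31 = 213 (1916 is a leap year); day of year = 213 + 19 = 232
Rest of 1913: 365 - 164 = 201
Full years 1914 (365), 1915 (365): 730
Total = 201 + 730 + 232 = 1163

1163 days


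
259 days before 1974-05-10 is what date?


Start: 1974-05-10, subtract 259 days
Back 10 days from May 10 reaches April 30, 1974 -> 249 left
April 1974 has 30 days -> back to March 31, 1974 -> 219 left
March 1974 has 31 days -> back to February 28, 1974 -> 188 left
February 1974 has 28 days -> back to January 31, 1974 -> 160 left
January 1974 has 31 days -> back to December 31, 1973 -> 129 left
December 1973 has 31 days -> back to November 30, 1973 -> 98 left
November 1973 has 30 days -> back to October 31, 1973 -> 68 left
October 1973 has 31 days -> back to September 30, 1973 -> 37 left
September 1973 has 30 days -> back to August 31, 1973 -> 7 left
August 1973: 31 - 7 = 24 -> lands on August 24

Result: 1973-08-24


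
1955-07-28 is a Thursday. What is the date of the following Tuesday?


Current: Thursday
Target: Tuesday
Days ahead: 5

Next Tuesday: 1955-08-02


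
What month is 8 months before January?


January is month 1
1 - 8 = -7; wrap: -7 + 12 = 5

May


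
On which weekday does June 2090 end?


June 2090 has 30 days
Anchor: Jan 1, 2090. With p = 2090 - 1 = 2089: (p + p//4 - p//100 + p//400) mod 7 = (2089 + 522 - 20 + 5) mod 7 = 2596 mod 7 = 6 -> Sunday (Mon=0 ... Sun=6)
Days before June (Jan-May): 151; June 1 index = (6 + 151) mod 7 = 3 -> Thursday
Last day offset: 30 - 1 = 29 days
Weekday index = (3 + 29) mod 7 = 4

Friday, June 30


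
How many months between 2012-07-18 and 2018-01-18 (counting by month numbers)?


From July 2012 to January 2018
6 years * 12 = 72 months, minus 6 months = 66

66 months


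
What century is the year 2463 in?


Century = (year - 1) // 100 + 1
= (2463 - 1) // 100 + 1
= 2462 // 100 + 1
= 24 + 1

25th century


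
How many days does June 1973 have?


June 1973

30 days


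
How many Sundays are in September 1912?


September 1912 has 30 days
Anchor: Jan 1, 1912. With p = 1912 - 1 = 1911: (p + p//4 - p//100 + p//400) mod 7 = (1911 + 477 - 19 + 4) mod 7 = 2373 mod 7 = 0 -> Monday (Mon=0 ... Sun=6)
Days before September (Jan-Aug): 244; September 1 index = (0 + 244) mod 7 = 6 -> Sunday
First Sunday is September 1
Sundays: 1, 8, 15, 22, 29

5 Sundays


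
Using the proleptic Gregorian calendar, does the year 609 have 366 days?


Gregorian leap year rule: divisible by 4, but not by 100, unless also by 400.
609 is not divisible by 4 -> not a leap year

No


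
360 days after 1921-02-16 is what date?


Start: 1921-02-16, add 360 days
February 1921 has 28 days: 28 - 16 = 12 days to February 28 -> 348 left
March 1921 has 31 days -> 317 left
April 1921 has 30 days -> 287 left
May 1921 has 31 days -> 256 left
June 1921 has 30 days -> 226 left
July 1921 has 31 days -> 195 left
August 1921 has 31 days -> 164 left
September 1921 has 30 days -> 134 left
October 1921 has 31 days -> 103 left
November 1921 has 30 days -> 73 left
December 1921 has 31 days -> 42 left
January 1922 has 31 days -> 11 left
February 1922: 11 <= 28 -> lands on February 11

Result: 1922-02-11


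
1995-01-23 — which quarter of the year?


Month: January (month 1)
Q1: Jan-Mar, Q2: Apr-Jun, Q3: Jul-Sep, Q4: Oct-Dec

Q1


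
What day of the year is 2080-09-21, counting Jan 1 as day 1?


Date: September 21, 2080
Days in months 1 through 8: 244
Plus 21 days in September

Day of year: 265


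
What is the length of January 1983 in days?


January 1983

31 days


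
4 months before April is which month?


April is month 4
4 - 4 = 0; wrap: 0 + 12 = 12

December


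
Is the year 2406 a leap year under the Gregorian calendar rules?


Gregorian leap year rule: divisible by 4, but not by 100, unless also by 400.
2406 is not divisible by 4 -> not a leap year

No


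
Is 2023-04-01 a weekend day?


Anchor: Jan 1, 2023. With p = 2023 - 1 = 2022: (p + p//4 - p//100 + p//400) mod 7 = (2022 + 505 - 20 + 5) mod 7 = 2512 mod 7 = 6 -> Sunday (Mon=0 ... Sun=6)
Day of year: 91; offset = 90
Weekday index = (6 + 90) mod 7 = 5 -> Saturday
Weekend days: Saturday, Sunday

Yes


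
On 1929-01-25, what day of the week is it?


Date: January 25, 1929
Anchor: Jan 1, 1929. With p = 1929 - 1 = 1928: (p + p//4 - p//100 + p//400) mod 7 = (1928 + 482 - 19 + 4) mod 7 = 2395 mod 7 = 1 -> Tuesday (Mon=0 ... Sun=6)
Days into year = 25 - 1 = 24
Weekday index = (1 + 24) mod 7 = 4

Day of the week: Friday


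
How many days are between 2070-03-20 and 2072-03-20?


From 2070-03-20 to 2072-03-20
2070-03-20: days before March = 31 + 28 = 59 (2070 is not a leap year); day of year = 59 + 20 = 79
2072-03-20: days before March = 31 + 29 = 60 (2072 is a leap year); day of year = 60 + 20 = 80
Rest of 2070: 365 - 79 = 286
Full years 2071 (365): 365
Total = 286 + 365 + 80 = 731

731 days


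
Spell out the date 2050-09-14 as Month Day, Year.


ISO 2050-09-14 parses as year=2050, month=09, day=14
Month 9 -> September

September 14, 2050


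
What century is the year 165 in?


Century = (year - 1) // 100 + 1
= (165 - 1) // 100 + 1
= 164 // 100 + 1
= 1 + 1

2nd century


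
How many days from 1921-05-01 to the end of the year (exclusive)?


Day of year: 121 of 365
Remaining = 365 - 121

244 days


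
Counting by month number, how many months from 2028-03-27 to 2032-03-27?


From March 2028 to March 2032
4 years * 12 = 48 months = 48

48 months


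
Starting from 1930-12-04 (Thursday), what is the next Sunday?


Current: Thursday
Target: Sunday
Days ahead: 3

Next Sunday: 1930-12-07


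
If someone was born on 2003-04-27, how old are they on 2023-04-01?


Birth: 2003-04-27
Reference: 2023-04-01
Year difference: 2023 - 2003 = 20
Birthday not yet reached in 2023, subtract 1

19 years old


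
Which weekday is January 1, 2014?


Target: January 1, 2014
Anchor: Jan 1, 2014. With p = 2014 - 1 = 2013: (p + p//4 - p//100 + p//400) mod 7 = (2013 + 503 - 20 + 5) mod 7 = 2501 mod 7 = 2 -> Wednesday (Mon=0 ... Sun=6)
Offset from anchor: 0 days
Weekday index = (2 + 0) mod 7 = 2

Wednesday


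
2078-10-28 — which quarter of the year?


Month: October (month 10)
Q1: Jan-Mar, Q2: Apr-Jun, Q3: Jul-Sep, Q4: Oct-Dec

Q4


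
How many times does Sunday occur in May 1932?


May 1932 has 31 days
Anchor: Jan 1, 1932. With p = 1932 - 1 = 1931: (p + p//4 - p//100 + p//400) mod 7 = (1931 + 482 - 19 + 4) mod 7 = 2398 mod 7 = 4 -> Friday (Mon=0 ... Sun=6)
Days before May (Jan-Apr): 121; May 1 index = (4 + 121) mod 7 = 6 -> Sunday
First Sunday is May 1
Sundays: 1, 8, 15, 22, 29

5 Sundays


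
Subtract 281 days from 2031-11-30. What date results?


Start: 2031-11-30, subtract 281 days
Back 30 days from November 30 reaches October 31, 2031 -> 251 left
October 2031 has 31 days -> back to September 30, 2031 -> 220 left
September 2031 has 30 days -> back to August 31, 2031 -> 190 left
August 2031 has 31 days -> back to July 31, 2031 -> 159 left
July 2031 has 31 days -> back to June 30, 2031 -> 128 left
June 2031 has 30 days -> back to May 31, 2031 -> 98 left
May 2031 has 31 days -> back to April 30, 2031 -> 67 left
April 2031 has 30 days -> back to March 31, 2031 -> 37 left
March 2031 has 31 days -> back to February 28, 2031 -> 6 left
February 2031: 28 - 6 = 22 -> lands on February 22

Result: 2031-02-22


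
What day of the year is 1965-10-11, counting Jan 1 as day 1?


Date: October 11, 1965
Days in months 1 through 9: 273
Plus 11 days in October

Day of year: 284


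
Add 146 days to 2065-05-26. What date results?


Start: 2065-05-26, add 146 days
May 2065 has 31 days: 31 - 26 = 5 days to May 31 -> 141 left
June 2065 has 30 days -> 111 left
July 2065 has 31 days -> 80 left
August 2065 has 31 days -> 49 left
September 2065 has 30 days -> 19 left
October 2065: 19 <= 31 -> lands on October 19

Result: 2065-10-19


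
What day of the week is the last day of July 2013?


July 2013 has 31 days
Anchor: Jan 1, 2013. With p = 2013 - 1 = 2012: (p + p//4 - p//100 + p//400) mod 7 = (2012 + 503 - 20 + 5) mod 7 = 2500 mod 7 = 1 -> Tuesday (Mon=0 ... Sun=6)
Days before July (Jan-Jun): 181; July 1 index = (1 + 181) mod 7 = 0 -> Monday
Last day offset: 31 - 1 = 30 days
Weekday index = (0 + 30) mod 7 = 2

Wednesday, July 31


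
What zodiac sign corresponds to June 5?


Date: June 5
Conventional tropical zodiac dates: Gemini from May 21 onward; Cancer starts June 21
June 5 falls within the Gemini range

Gemini


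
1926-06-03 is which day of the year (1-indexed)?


Date: June 3, 1926
Days in months 1 through 5: 151
Plus 3 days in June

Day of year: 154


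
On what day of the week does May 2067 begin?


Target: May 1, 2067
Anchor: Jan 1, 2067. With p = 2067 - 1 = 2066: (p + p//4 - p//100 + p//400) mod 7 = (2066 + 516 - 20 + 5) mod 7 = 2567 mod 7 = 5 -> Saturday (Mon=0 ... Sun=6)
Days before May (Jan-Apr): 120 days
Weekday index = (5 + 120) mod 7 = 6

Sunday


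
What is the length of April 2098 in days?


April 2098

30 days


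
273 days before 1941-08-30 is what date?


Start: 1941-08-30, subtract 273 days
Back 30 days from August 30 reaches July 31, 1941 -> 243 left
July 1941 has 31 days -> back to June 30, 1941 -> 212 left
June 1941 has 30 days -> back to May 31, 1941 -> 182 left
May 1941 has 31 days -> back to April 30, 1941 -> 151 left
April 1941 has 30 days -> back to March 31, 1941 -> 121 left
March 1941 has 31 days -> back to February 28, 1941 -> 90 left
February 1941 has 28 days -> back to January 31, 1941 -> 62 left
January 1941 has 31 days -> back to December 31, 1940 -> 31 left
December 1940 has 31 days -> back to November 30, 1940 -> 0 left
November 1940: 30 - 0 = 30 -> lands on November 30

Result: 1940-11-30


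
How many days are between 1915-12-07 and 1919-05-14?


From 1915-12-07 to 1919-05-14
1915-12-07: days before December = 31 + 28 + 31 + 30 + 31 + 30 + 31 + 31 + 30 + 31 + 30 = 334 (1915 is not a leap year); day of year = 334 + 7 = 341
1919-05-14: days before May = 31 + 28 + 31 + 30 = 120 (1919 is not a leap year); day of year = 120 + 14 = 134
Rest of 1915: 365 - 341 = 24
Full years 1916 (366), 1917 (365), 1918 (365): 1096
Total = 24 + 1096 + 134 = 1254

1254 days


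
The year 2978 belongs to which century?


Century = (year - 1) // 100 + 1
= (2978 - 1) // 100 + 1
= 2977 // 100 + 1
= 29 + 1

30th century


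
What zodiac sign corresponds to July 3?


Date: July 3
Conventional tropical zodiac dates: Cancer from June 21 onward; Leo starts July 23
July 3 falls within the Cancer range

Cancer


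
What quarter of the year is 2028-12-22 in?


Month: December (month 12)
Q1: Jan-Mar, Q2: Apr-Jun, Q3: Jul-Sep, Q4: Oct-Dec

Q4


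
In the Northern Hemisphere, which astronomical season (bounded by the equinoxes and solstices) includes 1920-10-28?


Date: October 28
Astronomical Autumn (approx.; exact equinox/solstice day varies by year): September 22 to December 20
October 28 falls within the Autumn window

Autumn


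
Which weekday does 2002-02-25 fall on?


Date: February 25, 2002
Anchor: Jan 1, 2002. With p = 2002 - 1 = 2001: (p + p//4 - p//100 + p//400) mod 7 = (2001 + 500 - 20 + 5) mod 7 = 2486 mod 7 = 1 -> Tuesday (Mon=0 ... Sun=6)
Days before February (Jan): 31; offset = 31 + 25 - 1 = 55
Weekday index = (1 + 55) mod 7 = 0

Day of the week: Monday


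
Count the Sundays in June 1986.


June 1986 has 30 days
Anchor: Jan 1, 1986. With p = 1986 - 1 = 1985: (p + p//4 - p//100 + p//400) mod 7 = (1985 + 496 - 19 + 4) mod 7 = 2466 mod 7 = 2 -> Wednesday (Mon=0 ... Sun=6)
Days before June (Jan-May): 151; June 1 index = (2 + 151) mod 7 = 6 -> Sunday
First Sunday is June 1
Sundays: 1, 8, 15, 22, 29

5 Sundays


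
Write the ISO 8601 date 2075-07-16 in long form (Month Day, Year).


ISO 2075-07-16 parses as year=2075, month=07, day=16
Month 7 -> July

July 16, 2075


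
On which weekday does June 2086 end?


June 2086 has 30 days
Anchor: Jan 1, 2086. With p = 2086 - 1 = 2085: (p + p//4 - p//100 + p//400) mod 7 = (2085 + 521 - 20 + 5) mod 7 = 2591 mod 7 = 1 -> Tuesday (Mon=0 ... Sun=6)
Days before June (Jan-May): 151; June 1 index = (1 + 151) mod 7 = 5 -> Saturday
Last day offset: 30 - 1 = 29 days
Weekday index = (5 + 29) mod 7 = 6

Sunday, June 30


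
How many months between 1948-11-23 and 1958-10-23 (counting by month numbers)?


From November 1948 to October 1958
10 years * 12 = 120 months, minus 1 month = 119

119 months


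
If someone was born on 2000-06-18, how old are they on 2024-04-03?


Birth: 2000-06-18
Reference: 2024-04-03
Year difference: 2024 - 2000 = 24
Birthday not yet reached in 2024, subtract 1

23 years old


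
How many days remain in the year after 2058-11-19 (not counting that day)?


Day of year: 323 of 365
Remaining = 365 - 323

42 days


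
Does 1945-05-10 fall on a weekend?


Anchor: Jan 1, 1945. With p = 1945 - 1 = 1944: (p + p//4 - p//100 + p//400) mod 7 = (1944 + 486 - 19 + 4) mod 7 = 2415 mod 7 = 0 -> Monday (Mon=0 ... Sun=6)
Day of year: 130; offset = 129
Weekday index = (0 + 129) mod 7 = 3 -> Thursday
Weekend days: Saturday, Sunday

No


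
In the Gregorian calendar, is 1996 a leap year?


Gregorian leap year rule: divisible by 4, but not by 100, unless also by 400.
1996 is divisible by 4 but not 100 -> leap year

Yes


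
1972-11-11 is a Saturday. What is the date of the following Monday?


Current: Saturday
Target: Monday
Days ahead: 2

Next Monday: 1972-11-13


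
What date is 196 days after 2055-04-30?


Start: 2055-04-30, add 196 days
April 30 is the last day of April 2055 -> 196 left
May 2055 has 31 days -> 165 left
June 2055 has 30 days -> 135 left
July 2055 has 31 days -> 104 left
August 2055 has 31 days -> 73 left
September 2055 has 30 days -> 43 left
October 2055 has 31 days -> 12 left
November 2055: 12 <= 30 -> lands on November 12

Result: 2055-11-12


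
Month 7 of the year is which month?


Month 7 of 12

July


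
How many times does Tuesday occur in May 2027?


May 2027 has 31 days
Anchor: Jan 1, 2027. With p = 2027 - 1 = 2026: (p + p//4 - p//100 + p//400) mod 7 = (2026 + 506 - 20 + 5) mod 7 = 2517 mod 7 = 4 -> Friday (Mon=0 ... Sun=6)
Days before May (Jan-Apr): 120; May 1 index = (4 + 120) mod 7 = 5 -> Saturday
First Tuesday is May 4
Tuesdays: 4, 11, 18, 25

4 Tuesdays


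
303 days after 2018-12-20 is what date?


Start: 2018-12-20, add 303 days
December 2018 has 31 days: 31 - 20 = 11 days to December 31 -> 292 left
January 2019 has 31 days -> 261 left
February 2019 has 28 days -> 233 left
March 2019 has 31 days -> 202 left
April 2019 has 30 days -> 172 left
May 2019 has 31 days -> 141 left
June 2019 has 30 days -> 111 left
July 2019 has 31 days -> 80 left
August 2019 has 31 days -> 49 left
September 2019 has 30 days -> 19 left
October 2019: 19 <= 31 -> lands on October 19

Result: 2019-10-19


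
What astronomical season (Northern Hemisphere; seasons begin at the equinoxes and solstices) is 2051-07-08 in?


Date: July 8
Astronomical Summer (approx.; exact equinox/solstice day varies by year): June 21 to September 21
July 8 falls within the Summer window

Summer


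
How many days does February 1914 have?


February 1914 (leap year: no)

28 days


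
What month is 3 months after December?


December is month 12
12 + 3 = 15; wrap: 15 - 12 = 3

March


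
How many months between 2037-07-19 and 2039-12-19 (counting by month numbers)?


From July 2037 to December 2039
2 years * 12 = 24 months, plus 5 months = 29

29 months


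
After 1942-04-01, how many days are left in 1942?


Day of year: 91 of 365
Remaining = 365 - 91

274 days


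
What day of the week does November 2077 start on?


Target: November 1, 2077
Anchor: Jan 1, 2077. With p = 2077 - 1 = 2076: (p + p//4 - p//100 + p//400) mod 7 = (2076 + 519 - 20 + 5) mod 7 = 2580 mod 7 = 4 -> Friday (Mon=0 ... Sun=6)
Days before November (Jan-Oct): 304 days
Weekday index = (4 + 304) mod 7 = 0

Monday


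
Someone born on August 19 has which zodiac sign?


Date: August 19
Conventional tropical zodiac dates: Leo from July 23 onward; Virgo starts August 23
August 19 falls within the Leo range

Leo


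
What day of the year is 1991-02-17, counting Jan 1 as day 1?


Date: February 17, 1991
Days in months 1 through 1: 31
Plus 17 days in February

Day of year: 48


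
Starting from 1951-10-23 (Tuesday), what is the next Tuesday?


Current: Tuesday
Target: Tuesday
Days ahead: 7

Next Tuesday: 1951-10-30


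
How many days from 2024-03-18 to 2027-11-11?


From 2024-03-18 to 2027-11-11
2024-03-18: days before March = 31 + 29 = 60 (2024 is a leap year); day of year = 60 + 18 = 78
2027-11-11: days before November = 31 + 28 + 31 + 30 + 31 + 30 + 31 + 31 + 30 + 31 = 304 (2027 is not a leap year); day of year = 304 + 11 = 315
Rest of 2024: 366 - 78 = 288
Full years 2025 (365), 2026 (365): 730
Total = 288 + 730 + 315 = 1333

1333 days


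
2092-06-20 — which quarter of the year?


Month: June (month 6)
Q1: Jan-Mar, Q2: Apr-Jun, Q3: Jul-Sep, Q4: Oct-Dec

Q2


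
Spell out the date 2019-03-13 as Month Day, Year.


ISO 2019-03-13 parses as year=2019, month=03, day=13
Month 3 -> March

March 13, 2019


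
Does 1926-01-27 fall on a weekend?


Anchor: Jan 1, 1926. With p = 1926 - 1 = 1925: (p + p//4 - p//100 + p//400) mod 7 = (1925 + 481 - 19 + 4) mod 7 = 2391 mod 7 = 4 -> Friday (Mon=0 ... Sun=6)
Day of year: 27; offset = 26
Weekday index = (4 + 26) mod 7 = 2 -> Wednesday
Weekend days: Saturday, Sunday

No


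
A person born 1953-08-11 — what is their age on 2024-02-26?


Birth: 1953-08-11
Reference: 2024-02-26
Year difference: 2024 - 1953 = 71
Birthday not yet reached in 2024, subtract 1

70 years old


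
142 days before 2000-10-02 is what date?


Start: 2000-10-02, subtract 142 days
Back 2 days from October 2 reaches September 30, 2000 -> 140 left
September 2000 has 30 days -> back to August 31, 2000 -> 110 left
August 2000 has 31 days -> back to July 31, 2000 -> 79 left
July 2000 has 31 days -> back to June 30, 2000 -> 48 left
June 2000 has 30 days -> back to May 31, 2000 -> 18 left
May 2000: 31 - 18 = 13 -> lands on May 13

Result: 2000-05-13


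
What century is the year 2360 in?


Century = (year - 1) // 100 + 1
= (2360 - 1) // 100 + 1
= 2359 // 100 + 1
= 23 + 1

24th century


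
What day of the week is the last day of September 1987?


September 1987 has 30 days
Anchor: Jan 1, 1987. With p = 1987 - 1 = 1986: (p + p//4 - p//100 + p//400) mod 7 = (1986 + 496 - 19 + 4) mod 7 = 2467 mod 7 = 3 -> Thursday (Mon=0 ... Sun=6)
Days before September (Jan-Aug): 243; September 1 index = (3 + 243) mod 7 = 1 -> Tuesday
Last day offset: 30 - 1 = 29 days
Weekday index = (1 + 29) mod 7 = 2

Wednesday, September 30


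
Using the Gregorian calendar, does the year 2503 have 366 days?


Gregorian leap year rule: divisible by 4, but not by 100, unless also by 400.
2503 is not divisible by 4 -> not a leap year

No


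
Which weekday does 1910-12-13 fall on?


Date: December 13, 1910
Anchor: Jan 1, 1910. With p = 1910 - 1 = 1909: (p + p//4 - p//100 + p//400) mod 7 = (1909 + 477 - 19 + 4) mod 7 = 2371 mod 7 = 5 -> Saturday (Mon=0 ... Sun=6)
Days before December (Jan-Nov): 334; offset = 334 + 13 - 1 = 346
Weekday index = (5 + 346) mod 7 = 1

Day of the week: Tuesday


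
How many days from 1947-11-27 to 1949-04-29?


From 1947-11-27 to 1949-04-29
1947-11-27: days before November = 31 + 28 + 31 + 30 + 31 + 30 + 31 + 31 + 30 + 31 = 304 (1947 is not a leap year); day of year = 304 + 27 = 331
1949-04-29: days before April = 31 + 28 + 31 = 90 (1949 is not a leap year); day of year = 90 + 29 = 119
Rest of 1947: 365 - 331 = 34
Full years 1948 (366): 366
Total = 34 + 366 + 119 = 519

519 days


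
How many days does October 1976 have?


October 1976

31 days


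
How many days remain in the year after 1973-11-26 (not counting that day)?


Day of year: 330 of 365
Remaining = 365 - 330

35 days


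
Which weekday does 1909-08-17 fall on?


Date: August 17, 1909
Anchor: Jan 1, 1909. With p = 1909 - 1 = 1908: (p + p//4 - p//100 + p//400) mod 7 = (1908 + 477 - 19 + 4) mod 7 = 2370 mod 7 = 4 -> Friday (Mon=0 ... Sun=6)
Days before August (Jan-Jul): 212; offset = 212 + 17 - 1 = 228
Weekday index = (4 + 228) mod 7 = 1

Day of the week: Tuesday
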